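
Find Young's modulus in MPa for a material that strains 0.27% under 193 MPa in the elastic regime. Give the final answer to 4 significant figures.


E = sigma / epsilon
epsilon = 0.27% = 2.7e-03
E = 193 / 2.7e-03
E = 71480 MPa


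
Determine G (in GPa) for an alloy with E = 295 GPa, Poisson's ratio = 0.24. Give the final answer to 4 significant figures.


G = E / (2*(1+nu))
G = 295 / (2*(1+0.24))
G = 119 GPa


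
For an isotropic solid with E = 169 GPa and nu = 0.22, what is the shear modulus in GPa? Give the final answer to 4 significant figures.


G = E / (2*(1+nu))
G = 169 / (2*(1+0.22))
G = 69.26 GPa


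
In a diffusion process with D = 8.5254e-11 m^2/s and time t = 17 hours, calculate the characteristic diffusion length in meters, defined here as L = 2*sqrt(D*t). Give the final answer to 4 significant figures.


t = 17 hr = 61200 s
Diffusion length = 2*sqrt(D*t)
= 2*sqrt(8.5254e-11 * 61200)
= 4.568e-03 m


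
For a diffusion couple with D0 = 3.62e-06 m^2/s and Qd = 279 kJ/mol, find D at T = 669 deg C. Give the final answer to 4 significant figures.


D = D0 * exp(-Qd / (R*T))
T = 942.15 K
D = 3.62e-06 * exp(-279e3 / (8.314 * 942.15))
D = 1.23e-21 m^2/s


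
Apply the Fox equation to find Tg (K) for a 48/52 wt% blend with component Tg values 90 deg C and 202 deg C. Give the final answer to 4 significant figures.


1/Tg = w1/Tg1 + w2/Tg2 (in Kelvin)
Tg1 = 363.15 K, Tg2 = 475.15 K
1/Tg = 0.48/363.15 + 0.52/475.15
Tg = 413.9 K


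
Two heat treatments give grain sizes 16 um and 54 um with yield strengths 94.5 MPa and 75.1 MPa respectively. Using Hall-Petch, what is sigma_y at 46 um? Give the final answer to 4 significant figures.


sigma_y = sigma0 + k / sqrt(d)
1/sqrt(d1) = 1/sqrt(1.6e-05) = 250;  1/sqrt(d2) = 136.083
k = (sigma1 - sigma2) / (1/sqrt(d1) - 1/sqrt(d2)) = (94.5 - 75.1) / (250 - 136.083) = 0.170299 MPa*m^0.5
sigma0 = sigma1 - k/sqrt(d1) = 94.5 - 0.170299*250 = 51.9252 MPa
sigma_y(d3) = 51.9252 + 0.170299 / sqrt(4.6e-05) = 77.03 MPa


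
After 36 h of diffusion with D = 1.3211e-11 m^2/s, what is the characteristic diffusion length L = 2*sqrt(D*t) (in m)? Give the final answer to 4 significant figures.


t = 36 hr = 129600 s
Diffusion length = 2*sqrt(D*t)
= 2*sqrt(1.3211e-11 * 129600)
= 2.617e-03 m


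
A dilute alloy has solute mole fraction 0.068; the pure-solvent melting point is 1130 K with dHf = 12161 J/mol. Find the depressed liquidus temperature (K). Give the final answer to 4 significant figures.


dT = R*Tm^2*x / dHf
dT = 8.314 * 1130^2 * 0.068 / 12161
dT = 59.3617 K
T_new = 1130 - 59.3617 = 1071 K


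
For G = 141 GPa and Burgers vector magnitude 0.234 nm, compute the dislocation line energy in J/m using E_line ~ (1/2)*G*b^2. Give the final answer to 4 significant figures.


E = G*b^2/2
b = 0.234 nm = 2.34e-10 m
G = 141 GPa = 1.41e+11 Pa
E = 0.5 * 1.41e+11 * (2.34e-10)^2
E = 3.86e-09 J/m


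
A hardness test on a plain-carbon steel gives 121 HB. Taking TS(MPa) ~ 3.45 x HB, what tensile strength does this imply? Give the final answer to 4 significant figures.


TS (MPa) = 3.45 * HB
TS = 3.45 * 121
TS = 417.5 MPa


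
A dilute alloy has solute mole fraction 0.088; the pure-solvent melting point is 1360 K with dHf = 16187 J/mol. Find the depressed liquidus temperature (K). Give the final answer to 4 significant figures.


dT = R*Tm^2*x / dHf
dT = 8.314 * 1360^2 * 0.088 / 16187
dT = 83.5996 K
T_new = 1360 - 83.5996 = 1276 K


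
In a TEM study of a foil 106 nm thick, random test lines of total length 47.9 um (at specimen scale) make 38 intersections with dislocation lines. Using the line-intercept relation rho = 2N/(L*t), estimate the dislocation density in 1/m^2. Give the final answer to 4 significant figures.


rho = 2N / (L * t)
L = 47.9 um = 4.79e-05 m, t = 106 nm = 1.06e-07 m
rho = 2 * 38 / (4.79e-05 * 1.06e-07)
rho = 1.497e+13 1/m^2


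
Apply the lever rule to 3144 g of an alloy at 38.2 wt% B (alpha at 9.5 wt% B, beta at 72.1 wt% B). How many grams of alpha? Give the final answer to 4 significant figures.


f_alpha = (C_beta - C0) / (C_beta - C_alpha)
f_alpha = (72.1 - 38.2) / (72.1 - 9.5) = 0.541534
m_alpha = f_alpha * m_total = 0.541534 * 3144 = 1703 g


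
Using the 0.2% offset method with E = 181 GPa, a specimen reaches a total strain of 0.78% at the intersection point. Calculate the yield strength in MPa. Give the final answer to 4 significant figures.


Offset strain = 0.002
Elastic strain at yield = total_strain - offset = 7.8e-03 - 0.002 = 5.8e-03
sigma_y = E * elastic_strain = 181000 * 5.8e-03
sigma_y = 1050 MPa


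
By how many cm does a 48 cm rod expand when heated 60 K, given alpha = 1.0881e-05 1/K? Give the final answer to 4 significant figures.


dL = L0 * alpha * dT
dL = 48 * 1.0881e-05 * 60
dL = 0.03134 cm


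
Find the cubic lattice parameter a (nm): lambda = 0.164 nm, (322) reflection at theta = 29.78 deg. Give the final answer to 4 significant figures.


d = lambda / (2*sin(theta))
d = 0.164 / (2*sin(29.78 deg))
d = 0.165099 nm
a = d * sqrt(h^2+k^2+l^2) = 0.165099 * sqrt(17)
a = 0.6807 nm


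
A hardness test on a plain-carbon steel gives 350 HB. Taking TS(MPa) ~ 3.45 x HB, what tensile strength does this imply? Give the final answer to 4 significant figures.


TS (MPa) = 3.45 * HB
TS = 3.45 * 350
TS = 1208 MPa


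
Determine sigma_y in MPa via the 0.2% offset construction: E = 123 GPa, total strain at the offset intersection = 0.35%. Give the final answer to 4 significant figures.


Offset strain = 0.002
Elastic strain at yield = total_strain - offset = 3.5e-03 - 0.002 = 1.5e-03
sigma_y = E * elastic_strain = 123000 * 1.5e-03
sigma_y = 184.5 MPa


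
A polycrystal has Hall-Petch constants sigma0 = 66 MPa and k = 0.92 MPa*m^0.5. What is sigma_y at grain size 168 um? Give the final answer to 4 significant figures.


sigma_y = sigma0 + k / sqrt(d)
d = 168 um = 1.68e-04 m
sigma_y = 66 + 0.92 / sqrt(1.68e-04)
sigma_y = 137 MPa


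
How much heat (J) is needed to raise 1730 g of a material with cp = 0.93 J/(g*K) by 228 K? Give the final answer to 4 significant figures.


Q = m * cp * dT
Q = 1730 * 0.93 * 228
Q = 366800 J


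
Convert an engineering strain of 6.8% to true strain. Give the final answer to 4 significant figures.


epsilon_true = ln(1 + epsilon_eng)
epsilon_true = ln(1 + 0.068)
epsilon_true = 0.06579


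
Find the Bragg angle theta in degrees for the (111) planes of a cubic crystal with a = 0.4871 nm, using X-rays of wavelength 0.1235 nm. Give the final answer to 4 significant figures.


d = a / sqrt(h^2+k^2+l^2)
d = 0.4871 / sqrt(3) = 0.281227 nm
lambda = 2*d*sin(theta)  =>  sin(theta) = lambda / (2*d)
sin(theta) = 0.1235 / (2 * 0.281227) = 0.219573
theta = 12.68 deg


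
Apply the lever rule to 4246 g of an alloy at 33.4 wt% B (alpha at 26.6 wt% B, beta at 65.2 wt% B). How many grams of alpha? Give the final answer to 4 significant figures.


f_alpha = (C_beta - C0) / (C_beta - C_alpha)
f_alpha = (65.2 - 33.4) / (65.2 - 26.6) = 0.823834
m_alpha = f_alpha * m_total = 0.823834 * 4246 = 3498 g


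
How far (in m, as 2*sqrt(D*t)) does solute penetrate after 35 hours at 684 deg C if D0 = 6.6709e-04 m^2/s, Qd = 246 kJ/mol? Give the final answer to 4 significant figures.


Step 1: D = D0 * exp(-Qd/(R*T))
T = 957.15 K
D = 6.6709e-04 * exp(-246e3 / (8.314 * 957.15)) = 2.50448e-17 m^2/s
Step 2: L = 2*sqrt(D*t)
t = 35 h = 126000 s
L = 2*sqrt(2.50448e-17 * 126000) = 3.553e-06 m


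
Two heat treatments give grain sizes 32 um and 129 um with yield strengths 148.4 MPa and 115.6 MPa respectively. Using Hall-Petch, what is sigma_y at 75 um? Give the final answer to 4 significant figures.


sigma_y = sigma0 + k / sqrt(d)
1/sqrt(d1) = 1/sqrt(3.2e-05) = 176.777;  1/sqrt(d2) = 88.0451
k = (sigma1 - sigma2) / (1/sqrt(d1) - 1/sqrt(d2)) = (148.4 - 115.6) / (176.777 - 88.0451) = 0.369654 MPa*m^0.5
sigma0 = sigma1 - k/sqrt(d1) = 148.4 - 0.369654*176.777 = 83.0538 MPa
sigma_y(d3) = 83.0538 + 0.369654 / sqrt(7.5e-05) = 125.7 MPa


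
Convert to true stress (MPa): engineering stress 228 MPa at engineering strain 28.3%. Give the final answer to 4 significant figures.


sigma_true = sigma_eng * (1 + epsilon_eng)
sigma_true = 228 * (1 + 0.283)
sigma_true = 292.5 MPa


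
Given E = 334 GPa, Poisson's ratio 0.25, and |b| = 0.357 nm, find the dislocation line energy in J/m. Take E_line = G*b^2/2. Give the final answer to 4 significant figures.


Step 1: G = E / (2*(1+nu))
G = 334 / (2*(1+0.25)) = 133.6 GPa = 1.336e+11 Pa
Step 2: E_line = G*b^2/2
b = 0.357 nm = 3.57e-10 m
E_line = 0.5 * 1.336e+11 * (3.57e-10)^2 = 8.514e-09 J/m


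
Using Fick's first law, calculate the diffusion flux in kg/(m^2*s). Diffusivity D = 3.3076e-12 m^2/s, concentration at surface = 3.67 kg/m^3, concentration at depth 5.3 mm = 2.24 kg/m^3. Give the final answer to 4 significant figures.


J = -D * (dC/dx) = D * (C1 - C2) / dx
J = 3.3076e-12 * (3.67 - 2.24) / 5.3e-03
J = 8.924e-10 kg/(m^2*s)


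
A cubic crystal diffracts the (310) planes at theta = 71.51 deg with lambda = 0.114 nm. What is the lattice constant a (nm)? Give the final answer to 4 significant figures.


d = lambda / (2*sin(theta))
d = 0.114 / (2*sin(71.51 deg))
d = 0.0601026 nm
a = d * sqrt(h^2+k^2+l^2) = 0.0601026 * sqrt(10)
a = 0.1901 nm


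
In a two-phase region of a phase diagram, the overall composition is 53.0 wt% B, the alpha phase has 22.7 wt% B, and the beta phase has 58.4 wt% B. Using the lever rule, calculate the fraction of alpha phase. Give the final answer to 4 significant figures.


f_alpha = (C_beta - C0) / (C_beta - C_alpha)
f_alpha = (58.4 - 53.0) / (58.4 - 22.7)
f_alpha = 0.1513


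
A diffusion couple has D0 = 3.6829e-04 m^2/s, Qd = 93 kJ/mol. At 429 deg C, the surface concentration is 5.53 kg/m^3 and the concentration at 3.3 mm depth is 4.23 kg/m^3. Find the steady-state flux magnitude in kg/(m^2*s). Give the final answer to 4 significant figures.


Step 1: D = D0 * exp(-Qd/(R*T))
T = 429 + 273.15 = 702.15 K
D = 3.6829e-04 * exp(-93e3 / (8.314 * 702.15)) = 4.44063e-11 m^2/s
Step 2: J = D * (C1 - C2) / dx
J = 4.44063e-11 * (5.53 - 4.23) / 3.3e-03
J = 1.749e-08 kg/(m^2*s)


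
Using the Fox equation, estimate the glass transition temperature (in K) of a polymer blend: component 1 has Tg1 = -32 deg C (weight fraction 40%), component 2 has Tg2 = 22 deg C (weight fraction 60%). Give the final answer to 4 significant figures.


1/Tg = w1/Tg1 + w2/Tg2 (in Kelvin)
Tg1 = 241.15 K, Tg2 = 295.15 K
1/Tg = 0.4/241.15 + 0.6/295.15
Tg = 270.9 K


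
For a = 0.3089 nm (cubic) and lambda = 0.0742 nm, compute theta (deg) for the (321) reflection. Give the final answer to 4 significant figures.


d = a / sqrt(h^2+k^2+l^2)
d = 0.3089 / sqrt(14) = 0.082557 nm
lambda = 2*d*sin(theta)  =>  sin(theta) = lambda / (2*d)
sin(theta) = 0.0742 / (2 * 0.082557) = 0.449386
theta = 26.7 deg


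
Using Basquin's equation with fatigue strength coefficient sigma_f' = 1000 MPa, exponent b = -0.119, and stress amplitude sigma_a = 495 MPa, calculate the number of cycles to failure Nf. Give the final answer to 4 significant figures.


sigma_a = sigma_f' * (2*Nf)^b
2*Nf = (sigma_a / sigma_f')^(1/b)
2*Nf = (495 / 1000)^(1/-0.119)
2*Nf = 368.42
Nf = 184.2 cycles


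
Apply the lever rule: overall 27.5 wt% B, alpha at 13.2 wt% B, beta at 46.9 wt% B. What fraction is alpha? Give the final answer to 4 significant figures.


f_alpha = (C_beta - C0) / (C_beta - C_alpha)
f_alpha = (46.9 - 27.5) / (46.9 - 13.2)
f_alpha = 0.5757


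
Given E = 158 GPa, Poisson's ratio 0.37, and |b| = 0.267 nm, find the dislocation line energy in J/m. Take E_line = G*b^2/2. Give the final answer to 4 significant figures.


Step 1: G = E / (2*(1+nu))
G = 158 / (2*(1+0.37)) = 57.6642 GPa = 5.76642e+10 Pa
Step 2: E_line = G*b^2/2
b = 0.267 nm = 2.67e-10 m
E_line = 0.5 * 5.76642e+10 * (2.67e-10)^2 = 2.055e-09 J/m


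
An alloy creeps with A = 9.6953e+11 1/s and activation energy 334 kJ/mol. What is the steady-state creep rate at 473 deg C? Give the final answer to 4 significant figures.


rate = A * exp(-Q / (R*T))
T = 473 + 273.15 = 746.15 K
rate = 9.6953e+11 * exp(-334e3 / (8.314 * 746.15))
rate = 4.017e-12 1/s


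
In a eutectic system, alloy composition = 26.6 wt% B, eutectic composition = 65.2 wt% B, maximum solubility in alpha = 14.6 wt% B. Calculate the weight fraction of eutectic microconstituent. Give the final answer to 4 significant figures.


f_primary = (C_e - C0) / (C_e - C_alpha_max)
f_primary = (65.2 - 26.6) / (65.2 - 14.6)
f_primary = 0.762846
f_eutectic = 1 - 0.762846 = 0.2372


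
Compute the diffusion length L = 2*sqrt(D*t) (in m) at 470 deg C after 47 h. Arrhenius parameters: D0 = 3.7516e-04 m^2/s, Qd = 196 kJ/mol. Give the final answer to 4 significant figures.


Step 1: D = D0 * exp(-Qd/(R*T))
T = 743.15 K
D = 3.7516e-04 * exp(-196e3 / (8.314 * 743.15)) = 6.26962e-18 m^2/s
Step 2: L = 2*sqrt(D*t)
t = 47 h = 169200 s
L = 2*sqrt(6.26962e-18 * 169200) = 2.06e-06 m


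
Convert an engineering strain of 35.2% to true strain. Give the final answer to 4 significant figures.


epsilon_true = ln(1 + epsilon_eng)
epsilon_true = ln(1 + 0.352)
epsilon_true = 0.3016


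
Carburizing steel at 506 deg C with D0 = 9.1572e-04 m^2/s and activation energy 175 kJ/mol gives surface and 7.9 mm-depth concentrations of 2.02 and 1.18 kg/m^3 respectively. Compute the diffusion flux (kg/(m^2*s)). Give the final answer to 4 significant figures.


Step 1: D = D0 * exp(-Qd/(R*T))
T = 506 + 273.15 = 779.15 K
D = 9.1572e-04 * exp(-175e3 / (8.314 * 779.15)) = 1.69529e-15 m^2/s
Step 2: J = D * (C1 - C2) / dx
J = 1.69529e-15 * (2.02 - 1.18) / 7.9e-03
J = 1.803e-13 kg/(m^2*s)


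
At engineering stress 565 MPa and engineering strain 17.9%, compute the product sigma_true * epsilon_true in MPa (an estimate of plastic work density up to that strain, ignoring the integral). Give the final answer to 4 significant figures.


sigma_true = sigma_eng * (1 + epsilon_eng)
sigma_true = 565 * (1 + 0.179) = 666.135 MPa
epsilon_true = ln(1 + epsilon_eng)
epsilon_true = ln(1 + 0.179) = 0.164667
sigma_true * epsilon_true = 666.135 * 0.164667 = 109.7 MPa


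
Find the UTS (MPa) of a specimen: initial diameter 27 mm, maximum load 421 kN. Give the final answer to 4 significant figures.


A0 = pi*(d/2)^2 = pi*(27/2)^2 = 572.555 mm^2
UTS = F_max / A0 = 421*1000 / 572.555
UTS = 735.3 MPa


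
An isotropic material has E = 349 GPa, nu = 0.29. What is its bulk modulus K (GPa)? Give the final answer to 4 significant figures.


K = E / (3*(1-2*nu))
K = 349 / (3*(1-2*0.29))
K = 277 GPa


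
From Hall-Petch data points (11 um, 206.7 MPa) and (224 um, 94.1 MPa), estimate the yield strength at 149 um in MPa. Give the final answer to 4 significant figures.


sigma_y = sigma0 + k / sqrt(d)
1/sqrt(d1) = 1/sqrt(1.1e-05) = 301.511;  1/sqrt(d2) = 66.8153
k = (sigma1 - sigma2) / (1/sqrt(d1) - 1/sqrt(d2)) = (206.7 - 94.1) / (301.511 - 66.8153) = 0.47977 MPa*m^0.5
sigma0 = sigma1 - k/sqrt(d1) = 206.7 - 0.47977*301.511 = 62.0441 MPa
sigma_y(d3) = 62.0441 + 0.47977 / sqrt(1.49e-04) = 101.3 MPa


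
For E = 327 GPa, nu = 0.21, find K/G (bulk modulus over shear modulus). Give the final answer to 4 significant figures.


G = E / (2*(1+nu))
G = 327 / (2*(1+0.21)) = 135.124 GPa
K = E / (3*(1-2*nu))
K = 327 / (3*(1-2*0.21)) = 187.931 GPa
K/G = 187.931 / 135.124 = 1.391


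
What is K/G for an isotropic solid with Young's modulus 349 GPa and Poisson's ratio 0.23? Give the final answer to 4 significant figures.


G = E / (2*(1+nu))
G = 349 / (2*(1+0.23)) = 141.87 GPa
K = E / (3*(1-2*nu))
K = 349 / (3*(1-2*0.23)) = 215.432 GPa
K/G = 215.432 / 141.87 = 1.519


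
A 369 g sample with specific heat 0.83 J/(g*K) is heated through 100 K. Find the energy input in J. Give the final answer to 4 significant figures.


Q = m * cp * dT
Q = 369 * 0.83 * 100
Q = 30630 J


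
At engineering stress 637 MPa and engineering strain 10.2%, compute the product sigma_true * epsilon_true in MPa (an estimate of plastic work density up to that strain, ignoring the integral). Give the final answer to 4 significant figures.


sigma_true = sigma_eng * (1 + epsilon_eng)
sigma_true = 637 * (1 + 0.102) = 701.974 MPa
epsilon_true = ln(1 + epsilon_eng)
epsilon_true = ln(1 + 0.102) = 0.0971267
sigma_true * epsilon_true = 701.974 * 0.0971267 = 68.18 MPa


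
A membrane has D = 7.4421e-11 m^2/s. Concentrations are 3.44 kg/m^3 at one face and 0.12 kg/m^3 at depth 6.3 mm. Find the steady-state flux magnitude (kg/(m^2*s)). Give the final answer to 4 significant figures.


J = -D * (dC/dx) = D * (C1 - C2) / dx
J = 7.4421e-11 * (3.44 - 0.12) / 6.3e-03
J = 3.922e-08 kg/(m^2*s)


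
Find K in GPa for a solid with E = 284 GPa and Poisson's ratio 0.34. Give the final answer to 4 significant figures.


K = E / (3*(1-2*nu))
K = 284 / (3*(1-2*0.34))
K = 295.8 GPa


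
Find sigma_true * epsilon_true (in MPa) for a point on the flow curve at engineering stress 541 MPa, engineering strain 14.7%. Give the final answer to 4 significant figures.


sigma_true = sigma_eng * (1 + epsilon_eng)
sigma_true = 541 * (1 + 0.147) = 620.527 MPa
epsilon_true = ln(1 + epsilon_eng)
epsilon_true = ln(1 + 0.147) = 0.13715
sigma_true * epsilon_true = 620.527 * 0.13715 = 85.11 MPa


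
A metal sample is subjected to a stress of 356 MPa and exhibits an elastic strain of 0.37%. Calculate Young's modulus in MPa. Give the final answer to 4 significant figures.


E = sigma / epsilon
epsilon = 0.37% = 3.7e-03
E = 356 / 3.7e-03
E = 96220 MPa


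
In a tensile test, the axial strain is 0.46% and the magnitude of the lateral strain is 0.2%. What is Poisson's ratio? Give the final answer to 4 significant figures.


nu = -epsilon_lat / epsilon_axial
Lateral strain is contraction (negative), so using magnitudes:
nu = 0.2 / 0.46
nu = 0.4348


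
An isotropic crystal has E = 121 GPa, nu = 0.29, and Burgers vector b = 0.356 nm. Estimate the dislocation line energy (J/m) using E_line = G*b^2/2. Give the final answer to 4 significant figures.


Step 1: G = E / (2*(1+nu))
G = 121 / (2*(1+0.29)) = 46.8992 GPa = 4.68992e+10 Pa
Step 2: E_line = G*b^2/2
b = 0.356 nm = 3.56e-10 m
E_line = 0.5 * 4.68992e+10 * (3.56e-10)^2 = 2.972e-09 J/m


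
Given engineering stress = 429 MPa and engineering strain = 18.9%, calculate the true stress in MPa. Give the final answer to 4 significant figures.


sigma_true = sigma_eng * (1 + epsilon_eng)
sigma_true = 429 * (1 + 0.189)
sigma_true = 510.1 MPa


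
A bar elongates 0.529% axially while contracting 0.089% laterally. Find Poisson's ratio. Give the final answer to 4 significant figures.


nu = -epsilon_lat / epsilon_axial
Lateral strain is contraction (negative), so using magnitudes:
nu = 0.089 / 0.529
nu = 0.1682


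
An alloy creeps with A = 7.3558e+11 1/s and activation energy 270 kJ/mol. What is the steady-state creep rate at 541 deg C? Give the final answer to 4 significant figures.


rate = A * exp(-Q / (R*T))
T = 541 + 273.15 = 814.15 K
rate = 7.3558e+11 * exp(-270e3 / (8.314 * 814.15))
rate = 3.493e-06 1/s


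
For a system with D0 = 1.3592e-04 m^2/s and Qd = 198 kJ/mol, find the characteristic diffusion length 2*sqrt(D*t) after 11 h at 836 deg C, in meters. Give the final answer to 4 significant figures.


Step 1: D = D0 * exp(-Qd/(R*T))
T = 1109.15 K
D = 1.3592e-04 * exp(-198e3 / (8.314 * 1109.15)) = 6.43096e-14 m^2/s
Step 2: L = 2*sqrt(D*t)
t = 11 h = 39600 s
L = 2*sqrt(6.43096e-14 * 39600) = 1.009e-04 m


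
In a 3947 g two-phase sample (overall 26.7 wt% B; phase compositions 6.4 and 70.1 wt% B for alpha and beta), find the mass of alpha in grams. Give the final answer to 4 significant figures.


f_alpha = (C_beta - C0) / (C_beta - C_alpha)
f_alpha = (70.1 - 26.7) / (70.1 - 6.4) = 0.681319
m_alpha = f_alpha * m_total = 0.681319 * 3947 = 2689 g


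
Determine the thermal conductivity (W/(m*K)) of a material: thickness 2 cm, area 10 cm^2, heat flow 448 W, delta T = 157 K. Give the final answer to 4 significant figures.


k = Q*L / (A*dT)
L = 0.02 m, A = 1e-03 m^2
k = 448 * 0.02 / (1e-03 * 157)
k = 57.07 W/(m*K)


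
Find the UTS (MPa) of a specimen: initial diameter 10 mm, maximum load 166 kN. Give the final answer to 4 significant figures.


A0 = pi*(d/2)^2 = pi*(10/2)^2 = 78.5398 mm^2
UTS = F_max / A0 = 166*1000 / 78.5398
UTS = 2114 MPa


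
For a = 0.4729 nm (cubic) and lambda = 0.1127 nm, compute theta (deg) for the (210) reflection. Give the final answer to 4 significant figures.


d = a / sqrt(h^2+k^2+l^2)
d = 0.4729 / sqrt(5) = 0.211487 nm
lambda = 2*d*sin(theta)  =>  sin(theta) = lambda / (2*d)
sin(theta) = 0.1127 / (2 * 0.211487) = 0.266446
theta = 15.45 deg


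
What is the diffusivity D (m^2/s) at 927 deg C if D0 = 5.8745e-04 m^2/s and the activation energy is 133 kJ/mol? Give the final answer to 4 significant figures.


D = D0 * exp(-Qd / (R*T))
T = 1200.15 K
D = 5.8745e-04 * exp(-133e3 / (8.314 * 1200.15))
D = 9.553e-10 m^2/s


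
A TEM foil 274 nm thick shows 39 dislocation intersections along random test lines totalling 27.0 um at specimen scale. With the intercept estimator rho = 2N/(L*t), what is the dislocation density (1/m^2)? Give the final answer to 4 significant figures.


rho = 2N / (L * t)
L = 27.0 um = 2.7e-05 m, t = 274 nm = 2.74e-07 m
rho = 2 * 39 / (2.7e-05 * 2.74e-07)
rho = 1.054e+13 1/m^2


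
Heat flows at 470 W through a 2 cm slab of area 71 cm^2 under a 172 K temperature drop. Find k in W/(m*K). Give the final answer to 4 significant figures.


k = Q*L / (A*dT)
L = 0.02 m, A = 7.1e-03 m^2
k = 470 * 0.02 / (7.1e-03 * 172)
k = 7.697 W/(m*K)


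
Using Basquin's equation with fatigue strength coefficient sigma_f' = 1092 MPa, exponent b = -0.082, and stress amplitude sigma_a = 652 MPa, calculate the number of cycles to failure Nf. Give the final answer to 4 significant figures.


sigma_a = sigma_f' * (2*Nf)^b
2*Nf = (sigma_a / sigma_f')^(1/b)
2*Nf = (652 / 1092)^(1/-0.082)
2*Nf = 538.769
Nf = 269.4 cycles


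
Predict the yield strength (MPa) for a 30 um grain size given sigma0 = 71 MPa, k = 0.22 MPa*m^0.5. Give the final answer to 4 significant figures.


sigma_y = sigma0 + k / sqrt(d)
d = 30 um = 3e-05 m
sigma_y = 71 + 0.22 / sqrt(3e-05)
sigma_y = 111.2 MPa


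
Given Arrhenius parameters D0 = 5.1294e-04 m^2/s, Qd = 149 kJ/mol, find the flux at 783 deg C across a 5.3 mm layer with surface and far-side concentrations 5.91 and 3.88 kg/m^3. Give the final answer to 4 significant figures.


Step 1: D = D0 * exp(-Qd/(R*T))
T = 783 + 273.15 = 1056.15 K
D = 5.1294e-04 * exp(-149e3 / (8.314 * 1056.15)) = 2.19088e-11 m^2/s
Step 2: J = D * (C1 - C2) / dx
J = 2.19088e-11 * (5.91 - 3.88) / 5.3e-03
J = 8.391e-09 kg/(m^2*s)


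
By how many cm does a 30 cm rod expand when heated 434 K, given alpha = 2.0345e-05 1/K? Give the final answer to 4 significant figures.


dL = L0 * alpha * dT
dL = 30 * 2.0345e-05 * 434
dL = 0.2649 cm


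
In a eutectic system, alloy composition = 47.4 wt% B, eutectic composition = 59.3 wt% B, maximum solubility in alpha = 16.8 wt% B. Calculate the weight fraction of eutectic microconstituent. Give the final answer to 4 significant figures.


f_primary = (C_e - C0) / (C_e - C_alpha_max)
f_primary = (59.3 - 47.4) / (59.3 - 16.8)
f_primary = 0.28
f_eutectic = 1 - 0.28 = 0.72


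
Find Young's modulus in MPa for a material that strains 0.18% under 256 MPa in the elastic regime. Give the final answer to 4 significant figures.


E = sigma / epsilon
epsilon = 0.18% = 1.8e-03
E = 256 / 1.8e-03
E = 142200 MPa


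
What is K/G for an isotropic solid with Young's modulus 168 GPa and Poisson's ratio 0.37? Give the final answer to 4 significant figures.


G = E / (2*(1+nu))
G = 168 / (2*(1+0.37)) = 61.3139 GPa
K = E / (3*(1-2*nu))
K = 168 / (3*(1-2*0.37)) = 215.385 GPa
K/G = 215.385 / 61.3139 = 3.513


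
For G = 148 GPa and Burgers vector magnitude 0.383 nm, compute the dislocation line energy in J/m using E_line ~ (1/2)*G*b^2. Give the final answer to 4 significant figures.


E = G*b^2/2
b = 0.383 nm = 3.83e-10 m
G = 148 GPa = 1.48e+11 Pa
E = 0.5 * 1.48e+11 * (3.83e-10)^2
E = 1.085e-08 J/m


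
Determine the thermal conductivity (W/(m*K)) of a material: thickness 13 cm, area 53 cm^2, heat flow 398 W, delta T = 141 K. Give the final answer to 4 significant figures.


k = Q*L / (A*dT)
L = 0.13 m, A = 5.3e-03 m^2
k = 398 * 0.13 / (5.3e-03 * 141)
k = 69.24 W/(m*K)


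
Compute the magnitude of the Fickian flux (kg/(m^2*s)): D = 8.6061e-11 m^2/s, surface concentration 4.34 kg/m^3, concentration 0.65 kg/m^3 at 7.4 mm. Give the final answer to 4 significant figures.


J = -D * (dC/dx) = D * (C1 - C2) / dx
J = 8.6061e-11 * (4.34 - 0.65) / 7.4e-03
J = 4.291e-08 kg/(m^2*s)


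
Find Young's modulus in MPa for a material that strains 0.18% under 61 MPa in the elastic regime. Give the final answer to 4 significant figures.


E = sigma / epsilon
epsilon = 0.18% = 1.8e-03
E = 61 / 1.8e-03
E = 33890 MPa


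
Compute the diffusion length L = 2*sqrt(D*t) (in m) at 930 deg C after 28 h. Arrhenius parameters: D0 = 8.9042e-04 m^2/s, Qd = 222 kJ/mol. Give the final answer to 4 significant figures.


Step 1: D = D0 * exp(-Qd/(R*T))
T = 1203.15 K
D = 8.9042e-04 * exp(-222e3 / (8.314 * 1203.15)) = 2.0471e-13 m^2/s
Step 2: L = 2*sqrt(D*t)
t = 28 h = 100800 s
L = 2*sqrt(2.0471e-13 * 100800) = 2.873e-04 m


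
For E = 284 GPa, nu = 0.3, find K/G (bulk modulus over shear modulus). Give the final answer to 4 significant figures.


G = E / (2*(1+nu))
G = 284 / (2*(1+0.3)) = 109.231 GPa
K = E / (3*(1-2*nu))
K = 284 / (3*(1-2*0.3)) = 236.667 GPa
K/G = 236.667 / 109.231 = 2.167


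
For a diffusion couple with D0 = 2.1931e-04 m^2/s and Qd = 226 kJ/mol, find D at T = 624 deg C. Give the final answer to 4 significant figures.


D = D0 * exp(-Qd / (R*T))
T = 897.15 K
D = 2.1931e-04 * exp(-226e3 / (8.314 * 897.15))
D = 1.521e-17 m^2/s


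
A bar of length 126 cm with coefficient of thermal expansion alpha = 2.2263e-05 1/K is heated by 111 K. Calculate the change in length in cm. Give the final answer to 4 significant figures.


dL = L0 * alpha * dT
dL = 126 * 2.2263e-05 * 111
dL = 0.3114 cm


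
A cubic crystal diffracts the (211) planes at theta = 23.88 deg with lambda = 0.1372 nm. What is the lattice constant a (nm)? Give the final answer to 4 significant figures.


d = lambda / (2*sin(theta))
d = 0.1372 / (2*sin(23.88 deg))
d = 0.169457 nm
a = d * sqrt(h^2+k^2+l^2) = 0.169457 * sqrt(6)
a = 0.4151 nm


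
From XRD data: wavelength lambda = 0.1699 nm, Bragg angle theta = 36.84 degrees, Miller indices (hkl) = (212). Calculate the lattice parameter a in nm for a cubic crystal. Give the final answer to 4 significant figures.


d = lambda / (2*sin(theta))
d = 0.1699 / (2*sin(36.84 deg))
d = 0.141682 nm
a = d * sqrt(h^2+k^2+l^2) = 0.141682 * sqrt(9)
a = 0.425 nm


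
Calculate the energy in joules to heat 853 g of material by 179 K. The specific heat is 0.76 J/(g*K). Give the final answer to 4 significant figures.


Q = m * cp * dT
Q = 853 * 0.76 * 179
Q = 116000 J


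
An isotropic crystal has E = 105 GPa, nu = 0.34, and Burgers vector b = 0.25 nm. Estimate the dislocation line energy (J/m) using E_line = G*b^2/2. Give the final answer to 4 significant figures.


Step 1: G = E / (2*(1+nu))
G = 105 / (2*(1+0.34)) = 39.1791 GPa = 3.91791e+10 Pa
Step 2: E_line = G*b^2/2
b = 0.25 nm = 2.5e-10 m
E_line = 0.5 * 3.91791e+10 * (2.5e-10)^2 = 1.224e-09 J/m


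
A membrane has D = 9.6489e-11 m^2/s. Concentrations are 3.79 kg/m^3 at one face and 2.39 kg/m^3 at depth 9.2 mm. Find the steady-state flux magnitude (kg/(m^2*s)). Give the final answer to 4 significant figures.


J = -D * (dC/dx) = D * (C1 - C2) / dx
J = 9.6489e-11 * (3.79 - 2.39) / 9.2e-03
J = 1.468e-08 kg/(m^2*s)


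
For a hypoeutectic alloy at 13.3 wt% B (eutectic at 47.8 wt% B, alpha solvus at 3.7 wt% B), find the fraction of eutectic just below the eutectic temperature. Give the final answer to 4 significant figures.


f_primary = (C_e - C0) / (C_e - C_alpha_max)
f_primary = (47.8 - 13.3) / (47.8 - 3.7)
f_primary = 0.782313
f_eutectic = 1 - 0.782313 = 0.2177


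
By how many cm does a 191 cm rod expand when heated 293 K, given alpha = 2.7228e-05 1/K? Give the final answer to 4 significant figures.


dL = L0 * alpha * dT
dL = 191 * 2.7228e-05 * 293
dL = 1.524 cm


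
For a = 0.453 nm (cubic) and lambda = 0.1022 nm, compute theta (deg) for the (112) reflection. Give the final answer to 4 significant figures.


d = a / sqrt(h^2+k^2+l^2)
d = 0.453 / sqrt(6) = 0.184936 nm
lambda = 2*d*sin(theta)  =>  sin(theta) = lambda / (2*d)
sin(theta) = 0.1022 / (2 * 0.184936) = 0.276311
theta = 16.04 deg


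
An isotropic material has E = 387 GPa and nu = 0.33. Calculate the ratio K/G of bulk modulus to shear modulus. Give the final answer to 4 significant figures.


G = E / (2*(1+nu))
G = 387 / (2*(1+0.33)) = 145.489 GPa
K = E / (3*(1-2*nu))
K = 387 / (3*(1-2*0.33)) = 379.412 GPa
K/G = 379.412 / 145.489 = 2.608


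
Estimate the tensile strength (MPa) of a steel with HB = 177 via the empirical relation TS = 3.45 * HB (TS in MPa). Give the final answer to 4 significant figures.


TS (MPa) = 3.45 * HB
TS = 3.45 * 177
TS = 610.7 MPa


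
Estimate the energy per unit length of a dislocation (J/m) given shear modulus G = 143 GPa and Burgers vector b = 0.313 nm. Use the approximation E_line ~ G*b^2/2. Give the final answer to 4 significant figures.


E = G*b^2/2
b = 0.313 nm = 3.13e-10 m
G = 143 GPa = 1.43e+11 Pa
E = 0.5 * 1.43e+11 * (3.13e-10)^2
E = 7.005e-09 J/m


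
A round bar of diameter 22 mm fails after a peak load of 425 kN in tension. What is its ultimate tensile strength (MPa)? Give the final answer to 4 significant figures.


A0 = pi*(d/2)^2 = pi*(22/2)^2 = 380.133 mm^2
UTS = F_max / A0 = 425*1000 / 380.133
UTS = 1118 MPa


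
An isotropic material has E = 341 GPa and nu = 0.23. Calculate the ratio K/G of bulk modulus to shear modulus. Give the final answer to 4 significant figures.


G = E / (2*(1+nu))
G = 341 / (2*(1+0.23)) = 138.618 GPa
K = E / (3*(1-2*nu))
K = 341 / (3*(1-2*0.23)) = 210.494 GPa
K/G = 210.494 / 138.618 = 1.519


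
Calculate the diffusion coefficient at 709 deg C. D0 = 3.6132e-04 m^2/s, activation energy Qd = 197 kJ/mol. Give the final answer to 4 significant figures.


D = D0 * exp(-Qd / (R*T))
T = 982.15 K
D = 3.6132e-04 * exp(-197e3 / (8.314 * 982.15))
D = 1.203e-14 m^2/s


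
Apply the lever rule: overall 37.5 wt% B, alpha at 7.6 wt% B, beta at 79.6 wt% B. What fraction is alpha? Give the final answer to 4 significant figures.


f_alpha = (C_beta - C0) / (C_beta - C_alpha)
f_alpha = (79.6 - 37.5) / (79.6 - 7.6)
f_alpha = 0.5847


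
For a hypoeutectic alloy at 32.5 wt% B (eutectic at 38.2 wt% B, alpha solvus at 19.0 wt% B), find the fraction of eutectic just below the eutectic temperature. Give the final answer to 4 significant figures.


f_primary = (C_e - C0) / (C_e - C_alpha_max)
f_primary = (38.2 - 32.5) / (38.2 - 19.0)
f_primary = 0.296875
f_eutectic = 1 - 0.296875 = 0.7031


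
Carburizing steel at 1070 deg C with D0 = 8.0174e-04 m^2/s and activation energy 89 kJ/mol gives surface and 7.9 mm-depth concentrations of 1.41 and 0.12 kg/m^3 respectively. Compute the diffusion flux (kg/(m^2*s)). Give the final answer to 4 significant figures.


Step 1: D = D0 * exp(-Qd/(R*T))
T = 1070 + 273.15 = 1343.15 K
D = 8.0174e-04 * exp(-89e3 / (8.314 * 1343.15)) = 2.77159e-07 m^2/s
Step 2: J = D * (C1 - C2) / dx
J = 2.77159e-07 * (1.41 - 0.12) / 7.9e-03
J = 4.526e-05 kg/(m^2*s)


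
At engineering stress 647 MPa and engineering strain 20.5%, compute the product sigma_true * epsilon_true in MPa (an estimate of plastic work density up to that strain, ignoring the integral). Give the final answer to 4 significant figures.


sigma_true = sigma_eng * (1 + epsilon_eng)
sigma_true = 647 * (1 + 0.205) = 779.635 MPa
epsilon_true = ln(1 + epsilon_eng)
epsilon_true = ln(1 + 0.205) = 0.18648
sigma_true * epsilon_true = 779.635 * 0.18648 = 145.4 MPa


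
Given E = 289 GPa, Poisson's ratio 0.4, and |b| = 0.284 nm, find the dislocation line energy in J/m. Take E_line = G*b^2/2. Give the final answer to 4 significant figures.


Step 1: G = E / (2*(1+nu))
G = 289 / (2*(1+0.4)) = 103.214 GPa = 1.03214e+11 Pa
Step 2: E_line = G*b^2/2
b = 0.284 nm = 2.84e-10 m
E_line = 0.5 * 1.03214e+11 * (2.84e-10)^2 = 4.162e-09 J/m


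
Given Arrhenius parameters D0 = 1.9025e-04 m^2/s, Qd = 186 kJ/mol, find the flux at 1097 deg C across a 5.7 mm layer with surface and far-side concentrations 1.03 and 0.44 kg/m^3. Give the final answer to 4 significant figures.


Step 1: D = D0 * exp(-Qd/(R*T))
T = 1097 + 273.15 = 1370.15 K
D = 1.9025e-04 * exp(-186e3 / (8.314 * 1370.15)) = 1.54218e-11 m^2/s
Step 2: J = D * (C1 - C2) / dx
J = 1.54218e-11 * (1.03 - 0.44) / 5.7e-03
J = 1.596e-09 kg/(m^2*s)


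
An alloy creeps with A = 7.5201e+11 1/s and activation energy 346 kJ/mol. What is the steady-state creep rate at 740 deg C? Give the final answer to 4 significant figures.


rate = A * exp(-Q / (R*T))
T = 740 + 273.15 = 1013.15 K
rate = 7.5201e+11 * exp(-346e3 / (8.314 * 1013.15))
rate = 1.089e-06 1/s


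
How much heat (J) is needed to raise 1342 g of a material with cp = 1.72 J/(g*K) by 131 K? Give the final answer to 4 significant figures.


Q = m * cp * dT
Q = 1342 * 1.72 * 131
Q = 302400 J


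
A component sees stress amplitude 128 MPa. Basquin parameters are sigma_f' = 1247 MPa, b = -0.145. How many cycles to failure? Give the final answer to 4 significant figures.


sigma_a = sigma_f' * (2*Nf)^b
2*Nf = (sigma_a / sigma_f')^(1/b)
2*Nf = (128 / 1247)^(1/-0.145)
2*Nf = 6.58143e+06
Nf = 3.291e+06 cycles


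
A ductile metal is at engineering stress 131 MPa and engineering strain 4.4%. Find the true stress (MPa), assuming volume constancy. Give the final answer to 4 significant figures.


sigma_true = sigma_eng * (1 + epsilon_eng)
sigma_true = 131 * (1 + 0.044)
sigma_true = 136.8 MPa


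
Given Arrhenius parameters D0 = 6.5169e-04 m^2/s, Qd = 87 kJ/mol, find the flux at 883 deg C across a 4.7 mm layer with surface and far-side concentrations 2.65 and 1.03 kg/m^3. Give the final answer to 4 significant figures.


Step 1: D = D0 * exp(-Qd/(R*T))
T = 883 + 273.15 = 1156.15 K
D = 6.5169e-04 * exp(-87e3 / (8.314 * 1156.15)) = 7.64285e-08 m^2/s
Step 2: J = D * (C1 - C2) / dx
J = 7.64285e-08 * (2.65 - 1.03) / 4.7e-03
J = 2.634e-05 kg/(m^2*s)


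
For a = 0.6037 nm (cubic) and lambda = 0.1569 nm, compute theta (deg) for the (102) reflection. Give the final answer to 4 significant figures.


d = a / sqrt(h^2+k^2+l^2)
d = 0.6037 / sqrt(5) = 0.269983 nm
lambda = 2*d*sin(theta)  =>  sin(theta) = lambda / (2*d)
sin(theta) = 0.1569 / (2 * 0.269983) = 0.290574
theta = 16.89 deg


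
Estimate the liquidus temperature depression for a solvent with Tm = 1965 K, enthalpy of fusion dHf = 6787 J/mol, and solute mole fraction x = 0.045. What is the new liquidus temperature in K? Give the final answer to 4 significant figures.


dT = R*Tm^2*x / dHf
dT = 8.314 * 1965^2 * 0.045 / 6787
dT = 212.848 K
T_new = 1965 - 212.848 = 1752 K


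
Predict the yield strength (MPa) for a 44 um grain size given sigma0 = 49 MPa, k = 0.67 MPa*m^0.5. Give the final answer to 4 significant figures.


sigma_y = sigma0 + k / sqrt(d)
d = 44 um = 4.4e-05 m
sigma_y = 49 + 0.67 / sqrt(4.4e-05)
sigma_y = 150 MPa


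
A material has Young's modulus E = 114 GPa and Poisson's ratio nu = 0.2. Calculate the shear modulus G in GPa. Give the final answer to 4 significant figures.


G = E / (2*(1+nu))
G = 114 / (2*(1+0.2))
G = 47.5 GPa


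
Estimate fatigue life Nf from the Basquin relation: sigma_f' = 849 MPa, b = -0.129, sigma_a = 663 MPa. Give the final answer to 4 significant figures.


sigma_a = sigma_f' * (2*Nf)^b
2*Nf = (sigma_a / sigma_f')^(1/b)
2*Nf = (663 / 849)^(1/-0.129)
2*Nf = 6.80006
Nf = 3.4 cycles


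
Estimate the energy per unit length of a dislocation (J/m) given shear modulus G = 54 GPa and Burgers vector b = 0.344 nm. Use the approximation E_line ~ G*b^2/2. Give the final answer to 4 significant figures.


E = G*b^2/2
b = 0.344 nm = 3.44e-10 m
G = 54 GPa = 5.4e+10 Pa
E = 0.5 * 5.4e+10 * (3.44e-10)^2
E = 3.195e-09 J/m


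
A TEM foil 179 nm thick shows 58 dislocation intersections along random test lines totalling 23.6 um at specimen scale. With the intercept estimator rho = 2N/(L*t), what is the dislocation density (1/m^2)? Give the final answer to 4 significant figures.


rho = 2N / (L * t)
L = 23.6 um = 2.36e-05 m, t = 179 nm = 1.79e-07 m
rho = 2 * 58 / (2.36e-05 * 1.79e-07)
rho = 2.746e+13 1/m^2


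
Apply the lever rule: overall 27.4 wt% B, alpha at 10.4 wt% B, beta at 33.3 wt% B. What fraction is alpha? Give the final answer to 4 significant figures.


f_alpha = (C_beta - C0) / (C_beta - C_alpha)
f_alpha = (33.3 - 27.4) / (33.3 - 10.4)
f_alpha = 0.2576


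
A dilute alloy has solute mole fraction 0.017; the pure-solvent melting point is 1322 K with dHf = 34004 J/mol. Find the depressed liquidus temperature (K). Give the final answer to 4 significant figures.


dT = R*Tm^2*x / dHf
dT = 8.314 * 1322^2 * 0.017 / 34004
dT = 7.26427 K
T_new = 1322 - 7.26427 = 1315 K


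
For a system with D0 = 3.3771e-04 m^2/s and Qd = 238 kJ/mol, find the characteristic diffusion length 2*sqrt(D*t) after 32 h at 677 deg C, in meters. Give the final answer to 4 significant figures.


Step 1: D = D0 * exp(-Qd/(R*T))
T = 950.15 K
D = 3.3771e-04 * exp(-238e3 / (8.314 * 950.15)) = 2.77962e-17 m^2/s
Step 2: L = 2*sqrt(D*t)
t = 32 h = 115200 s
L = 2*sqrt(2.77962e-17 * 115200) = 3.579e-06 m


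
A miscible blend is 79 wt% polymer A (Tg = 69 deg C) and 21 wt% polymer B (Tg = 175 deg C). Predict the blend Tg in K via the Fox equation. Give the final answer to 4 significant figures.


1/Tg = w1/Tg1 + w2/Tg2 (in Kelvin)
Tg1 = 342.15 K, Tg2 = 448.15 K
1/Tg = 0.79/342.15 + 0.21/448.15
Tg = 360 K


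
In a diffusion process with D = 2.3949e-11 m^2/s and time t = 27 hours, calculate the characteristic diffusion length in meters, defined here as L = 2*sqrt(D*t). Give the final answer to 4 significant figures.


t = 27 hr = 97200 s
Diffusion length = 2*sqrt(D*t)
= 2*sqrt(2.3949e-11 * 97200)
= 3.051e-03 m


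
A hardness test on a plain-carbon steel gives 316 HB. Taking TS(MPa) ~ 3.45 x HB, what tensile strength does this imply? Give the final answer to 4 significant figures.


TS (MPa) = 3.45 * HB
TS = 3.45 * 316
TS = 1090 MPa


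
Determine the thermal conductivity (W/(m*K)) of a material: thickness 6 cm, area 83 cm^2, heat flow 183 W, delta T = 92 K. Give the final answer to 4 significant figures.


k = Q*L / (A*dT)
L = 0.06 m, A = 8.3e-03 m^2
k = 183 * 0.06 / (8.3e-03 * 92)
k = 14.38 W/(m*K)


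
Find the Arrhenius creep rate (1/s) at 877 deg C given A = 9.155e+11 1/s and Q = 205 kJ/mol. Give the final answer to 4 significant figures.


rate = A * exp(-Q / (R*T))
T = 877 + 273.15 = 1150.15 K
rate = 9.155e+11 * exp(-205e3 / (8.314 * 1150.15))
rate = 447.9 1/s


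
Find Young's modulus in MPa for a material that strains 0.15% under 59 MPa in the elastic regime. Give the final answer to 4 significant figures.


E = sigma / epsilon
epsilon = 0.15% = 1.5e-03
E = 59 / 1.5e-03
E = 39330 MPa


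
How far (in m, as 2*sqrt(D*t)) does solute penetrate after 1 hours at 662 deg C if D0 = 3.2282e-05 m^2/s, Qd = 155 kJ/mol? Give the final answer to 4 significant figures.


Step 1: D = D0 * exp(-Qd/(R*T))
T = 935.15 K
D = 3.2282e-05 * exp(-155e3 / (8.314 * 935.15)) = 7.09281e-14 m^2/s
Step 2: L = 2*sqrt(D*t)
t = 1 h = 3600 s
L = 2*sqrt(7.09281e-14 * 3600) = 3.196e-05 m


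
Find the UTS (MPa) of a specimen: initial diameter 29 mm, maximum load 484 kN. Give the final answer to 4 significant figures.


A0 = pi*(d/2)^2 = pi*(29/2)^2 = 660.52 mm^2
UTS = F_max / A0 = 484*1000 / 660.52
UTS = 732.8 MPa
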